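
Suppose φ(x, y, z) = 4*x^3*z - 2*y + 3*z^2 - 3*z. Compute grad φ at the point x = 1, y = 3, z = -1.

(-12, -2, -5)

∂φ/∂x = 12*x^2*z
∂φ/∂y = -2
∂φ/∂z = 4*x^3 + 6*z - 3
∇φ = (12*x^2*z, -2, 4*x^3 + 6*z - 3)
At (1, 3, -1): (-12, -2, -5).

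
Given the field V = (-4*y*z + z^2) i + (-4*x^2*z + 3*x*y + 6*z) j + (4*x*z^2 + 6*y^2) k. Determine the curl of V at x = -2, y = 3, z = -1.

(∇×V)₁ = ∂V₃/∂y − ∂V₂/∂z = 4*x^2 + 12*y - 6
(∇×V)₂ = ∂V₁/∂z − ∂V₃/∂x = -4*y - 4*z^2 + 2*z
(∇×V)₃ = ∂V₂/∂x − ∂V₁/∂y = -8*x*z + 3*y + 4*z
∇×V = (4*x^2 + 12*y - 6, -4*y - 4*z^2 + 2*z, -8*x*z + 3*y + 4*z)
At (-2, 3, -1): (46, -18, -11).

(46, -18, -11)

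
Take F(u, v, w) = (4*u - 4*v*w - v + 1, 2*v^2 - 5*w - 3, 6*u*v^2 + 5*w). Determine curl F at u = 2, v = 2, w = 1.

(53, -32, 5)

(∇×F)₁ = ∂F₃/∂v − ∂F₂/∂w = 12*u*v + 5
(∇×F)₂ = ∂F₁/∂w − ∂F₃/∂u = -6*v^2 - 4*v
(∇×F)₃ = ∂F₂/∂u − ∂F₁/∂v = 4*w + 1
∇×F = (12*u*v + 5, -6*v^2 - 4*v, 4*w + 1)
At (2, 2, 1): (53, -32, 5).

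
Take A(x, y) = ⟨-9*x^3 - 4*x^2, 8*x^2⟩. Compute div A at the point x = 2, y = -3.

-124

∂A₁/∂x = -27*x^2 - 8*x
∂A₂/∂y = 0
∇·A = -27*x^2 - 8*x
At (2, -3): -124.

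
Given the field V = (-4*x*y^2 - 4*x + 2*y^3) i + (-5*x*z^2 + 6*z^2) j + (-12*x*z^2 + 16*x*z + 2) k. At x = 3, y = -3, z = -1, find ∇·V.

80

∂V₁/∂x = -4*y^2 - 4
∂V₂/∂y = 0
∂V₃/∂z = -24*x*z + 16*x
∇·V = -24*x*z + 16*x - 4*y^2 - 4
At (3, -3, -1): 80.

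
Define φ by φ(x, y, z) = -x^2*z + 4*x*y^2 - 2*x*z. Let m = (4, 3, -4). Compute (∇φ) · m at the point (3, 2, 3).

∂φ/∂x = -2*x*z + 4*y^2 - 2*z
∂φ/∂y = 8*x*y
∂φ/∂z = -x^2 - 2*x
∇φ at (3, 2, 3) = (-8, 48, -15)
∇φ · m = (-8)(4) + (48)(3) + (-15)(-4) = 172

172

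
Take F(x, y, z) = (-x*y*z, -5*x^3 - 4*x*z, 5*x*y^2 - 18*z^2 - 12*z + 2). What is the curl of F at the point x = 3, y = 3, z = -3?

(∇×F)₁ = ∂F₃/∂y − ∂F₂/∂z = 10*x*y + 4*x
(∇×F)₂ = ∂F₁/∂z − ∂F₃/∂x = -x*y - 5*y^2
(∇×F)₃ = ∂F₂/∂x − ∂F₁/∂y = -15*x^2 + x*z - 4*z
∇×F = (10*x*y + 4*x, -x*y - 5*y^2, -15*x^2 + x*z - 4*z)
At (3, 3, -3): (102, -54, -132).

(102, -54, -132)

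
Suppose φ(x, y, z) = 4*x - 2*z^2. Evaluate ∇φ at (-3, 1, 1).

(4, 0, -4)

∂φ/∂x = 4
∂φ/∂y = 0
∂φ/∂z = -4*z
∇φ = (4, 0, -4*z)
At (-3, 1, 1): (4, 0, -4).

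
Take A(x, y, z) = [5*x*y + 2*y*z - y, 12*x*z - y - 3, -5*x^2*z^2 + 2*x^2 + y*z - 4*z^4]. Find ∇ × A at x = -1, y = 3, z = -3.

(∇×A)₁ = ∂A₃/∂y − ∂A₂/∂z = -12*x + z
(∇×A)₂ = ∂A₁/∂z − ∂A₃/∂x = 10*x*z^2 - 4*x + 2*y
(∇×A)₃ = ∂A₂/∂x − ∂A₁/∂y = -5*x + 10*z + 1
∇×A = (-12*x + z, 10*x*z^2 - 4*x + 2*y, -5*x + 10*z + 1)
At (-1, 3, -3): (9, -80, -24).

(9, -80, -24)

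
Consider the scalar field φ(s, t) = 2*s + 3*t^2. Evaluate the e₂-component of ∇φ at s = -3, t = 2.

12

(∇φ)_2 = ∂φ/∂t = 6*t
At (-3, 2): 12.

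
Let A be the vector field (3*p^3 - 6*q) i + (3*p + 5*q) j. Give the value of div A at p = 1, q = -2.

∂A₁/∂p = 9*p^2
∂A₂/∂q = 5
∇·A = 9*p^2 + 5
At (1, -2): 14.

14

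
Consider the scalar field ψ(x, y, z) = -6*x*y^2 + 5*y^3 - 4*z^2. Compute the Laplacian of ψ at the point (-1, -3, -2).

-86

∂²ψ/∂x² = 0
∂²ψ/∂y² = 6*(-2*x + 5*y)
∂²ψ/∂z² = -8
∇²ψ = -12*x + 30*y - 8
At (-1, -3, -2): -86.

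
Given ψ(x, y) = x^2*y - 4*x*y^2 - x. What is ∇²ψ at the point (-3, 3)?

30

∂²ψ/∂x² = 2*y
∂²ψ/∂y² = -8*x
∇²ψ = -8*x + 2*y
At (-3, 3): 30.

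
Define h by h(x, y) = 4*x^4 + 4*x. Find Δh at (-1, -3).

∂²h/∂x² = 48*x^2
∂²h/∂y² = 0
∇²h = 48*x^2
At (-1, -3): 48.

48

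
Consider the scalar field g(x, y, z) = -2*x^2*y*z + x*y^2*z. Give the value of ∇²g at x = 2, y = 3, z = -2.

16

∂²g/∂x² = -4*y*z
∂²g/∂y² = 2*x*z
∂²g/∂z² = 0
∇²g = 2*x*z - 4*y*z
At (2, 3, -2): 16.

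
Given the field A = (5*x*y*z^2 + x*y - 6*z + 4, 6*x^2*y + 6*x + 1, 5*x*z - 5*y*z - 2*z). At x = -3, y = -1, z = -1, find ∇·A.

36

∂A₁/∂x = 5*y*z^2 + y
∂A₂/∂y = 6*x^2
∂A₃/∂z = 5*x - 5*y - 2
∇·A = 6*x^2 + 5*x + 5*y*z^2 - 4*y - 2
At (-3, -1, -1): 36.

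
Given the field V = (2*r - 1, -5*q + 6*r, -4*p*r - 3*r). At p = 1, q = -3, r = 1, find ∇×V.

(-6, 6, 0)

(∇×V)₁ = ∂V₃/∂q − ∂V₂/∂r = -6
(∇×V)₂ = ∂V₁/∂r − ∂V₃/∂p = 4*r + 2
(∇×V)₃ = ∂V₂/∂p − ∂V₁/∂q = 0
∇×V = (-6, 4*r + 2, 0)
At (1, -3, 1): (-6, 6, 0).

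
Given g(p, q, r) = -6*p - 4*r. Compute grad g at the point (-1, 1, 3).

(-6, 0, -4)

∂g/∂p = -6
∂g/∂q = 0
∂g/∂r = -4
∇g = (-6, 0, -4)
At (-1, 1, 3): (-6, 0, -4).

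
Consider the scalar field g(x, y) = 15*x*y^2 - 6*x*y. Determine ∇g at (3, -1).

∂g/∂x = 15*y^2 - 6*y
∂g/∂y = 30*x*y - 6*x
∇g = (15*y^2 - 6*y, 30*x*y - 6*x)
At (3, -1): (21, -108).

(21, -108)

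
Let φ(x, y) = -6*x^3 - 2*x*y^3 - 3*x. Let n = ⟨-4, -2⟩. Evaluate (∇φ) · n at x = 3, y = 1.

704

∂φ/∂x = -18*x^2 - 2*y^3 - 3
∂φ/∂y = -6*x*y^2
∇φ at (3, 1) = (-167, -18)
∇φ · n = (-167)(-4) + (-18)(-2) = 704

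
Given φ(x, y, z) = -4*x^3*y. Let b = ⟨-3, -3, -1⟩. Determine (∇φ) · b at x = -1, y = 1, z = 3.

∂φ/∂x = -12*x^2*y
∂φ/∂y = -4*x^3
∂φ/∂z = 0
∇φ at (-1, 1, 3) = (-12, 4, 0)
∇φ · b = (-12)(-3) + (4)(-3) + (0)(-1) = 24

24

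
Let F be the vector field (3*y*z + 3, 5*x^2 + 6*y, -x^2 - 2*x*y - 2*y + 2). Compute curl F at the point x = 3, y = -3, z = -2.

(∇×F)₁ = ∂F₃/∂y − ∂F₂/∂z = -2*x - 2
(∇×F)₂ = ∂F₁/∂z − ∂F₃/∂x = 2*x + 5*y
(∇×F)₃ = ∂F₂/∂x − ∂F₁/∂y = 10*x - 3*z
∇×F = (-2*x - 2, 2*x + 5*y, 10*x - 3*z)
At (3, -3, -2): (-8, -9, 36).

(-8, -9, 36)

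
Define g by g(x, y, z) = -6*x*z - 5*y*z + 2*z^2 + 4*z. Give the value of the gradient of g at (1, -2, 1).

(-6, -5, 12)

∂g/∂x = -6*z
∂g/∂y = -5*z
∂g/∂z = -6*x - 5*y + 4*z + 4
∇g = (-6*z, -5*z, -6*x - 5*y + 4*z + 4)
At (1, -2, 1): (-6, -5, 12).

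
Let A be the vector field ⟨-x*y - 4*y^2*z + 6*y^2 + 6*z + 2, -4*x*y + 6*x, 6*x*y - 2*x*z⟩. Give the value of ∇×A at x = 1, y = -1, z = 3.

(∇×A)₁ = ∂A₃/∂y − ∂A₂/∂z = 6*x
(∇×A)₂ = ∂A₁/∂z − ∂A₃/∂x = -4*y^2 - 6*y + 2*z + 6
(∇×A)₃ = ∂A₂/∂x − ∂A₁/∂y = x + 8*y*z - 16*y + 6
∇×A = (6*x, -4*y^2 - 6*y + 2*z + 6, x + 8*y*z - 16*y + 6)
At (1, -1, 3): (6, 14, -1).

(6, 14, -1)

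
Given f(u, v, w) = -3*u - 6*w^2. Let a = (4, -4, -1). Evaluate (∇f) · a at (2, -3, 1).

∂f/∂u = -3
∂f/∂v = 0
∂f/∂w = -12*w
∇f at (2, -3, 1) = (-3, 0, -12)
∇f · a = (-3)(4) + (0)(-4) + (-12)(-1) = 0

0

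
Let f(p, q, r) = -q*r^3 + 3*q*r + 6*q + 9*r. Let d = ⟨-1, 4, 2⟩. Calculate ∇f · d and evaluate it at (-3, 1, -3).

∂f/∂p = 0
∂f/∂q = -r^3 + 3*r + 6
∂f/∂r = -3*q*r^2 + 3*q + 9
∇f at (-3, 1, -3) = (0, 24, -15)
∇f · d = (0)(-1) + (24)(4) + (-15)(2) = 66

66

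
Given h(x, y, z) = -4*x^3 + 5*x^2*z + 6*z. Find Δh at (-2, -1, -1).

38

∂²h/∂x² = 2*(-12*x + 5*z)
∂²h/∂y² = 0
∂²h/∂z² = 0
∇²h = -24*x + 10*z
At (-2, -1, -1): 38.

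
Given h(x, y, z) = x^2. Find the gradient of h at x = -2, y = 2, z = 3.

∂h/∂x = 2*x
∂h/∂y = 0
∂h/∂z = 0
∇h = (2*x, 0, 0)
At (-2, 2, 3): (-4, 0, 0).

(-4, 0, 0)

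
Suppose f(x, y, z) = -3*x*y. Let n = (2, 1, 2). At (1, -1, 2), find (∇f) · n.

3

∂f/∂x = -3*y
∂f/∂y = -3*x
∂f/∂z = 0
∇f at (1, -1, 2) = (3, -3, 0)
∇f · n = (3)(2) + (-3)(1) + (0)(2) = 3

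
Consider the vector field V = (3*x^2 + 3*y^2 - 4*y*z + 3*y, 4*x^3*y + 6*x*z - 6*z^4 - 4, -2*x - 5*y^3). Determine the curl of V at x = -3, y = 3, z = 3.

(531, -10, 333)

(∇×V)₁ = ∂V₃/∂y − ∂V₂/∂z = -6*x - 15*y^2 + 24*z^3
(∇×V)₂ = ∂V₁/∂z − ∂V₃/∂x = -4*y + 2
(∇×V)₃ = ∂V₂/∂x − ∂V₁/∂y = 12*x^2*y - 6*y + 10*z - 3
∇×V = (-6*x - 15*y^2 + 24*z^3, -4*y + 2, 12*x^2*y - 6*y + 10*z - 3)
At (-3, 3, 3): (531, -10, 333).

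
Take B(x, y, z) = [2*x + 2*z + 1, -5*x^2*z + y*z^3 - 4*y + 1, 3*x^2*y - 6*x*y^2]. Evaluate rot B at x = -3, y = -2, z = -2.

(∇×B)₁ = ∂B₃/∂y − ∂B₂/∂z = 8*x^2 - 12*x*y - 3*y*z^2
(∇×B)₂ = ∂B₁/∂z − ∂B₃/∂x = -6*x*y + 6*y^2 + 2
(∇×B)₃ = ∂B₂/∂x − ∂B₁/∂y = -10*x*z
∇×B = (8*x^2 - 12*x*y - 3*y*z^2, -6*x*y + 6*y^2 + 2, -10*x*z)
At (-3, -2, -2): (24, -10, -60).

(24, -10, -60)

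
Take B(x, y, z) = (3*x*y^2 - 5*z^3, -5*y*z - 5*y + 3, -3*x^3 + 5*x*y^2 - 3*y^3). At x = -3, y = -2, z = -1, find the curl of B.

(14, 46, -36)

(∇×B)₁ = ∂B₃/∂y − ∂B₂/∂z = 10*x*y - 9*y^2 + 5*y
(∇×B)₂ = ∂B₁/∂z − ∂B₃/∂x = 9*x^2 - 5*y^2 - 15*z^2
(∇×B)₃ = ∂B₂/∂x − ∂B₁/∂y = -6*x*y
∇×B = (10*x*y - 9*y^2 + 5*y, 9*x^2 - 5*y^2 - 15*z^2, -6*x*y)
At (-3, -2, -1): (14, 46, -36).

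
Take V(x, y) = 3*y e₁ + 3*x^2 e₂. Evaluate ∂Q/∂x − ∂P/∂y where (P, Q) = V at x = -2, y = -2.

∂V₂/∂x = 6*x
∂V₁/∂y = 3
Scalar curl = 6*x - 3
At (-2, -2): -15.

-15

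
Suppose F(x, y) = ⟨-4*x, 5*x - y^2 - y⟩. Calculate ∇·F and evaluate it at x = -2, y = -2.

∂F₁/∂x = -4
∂F₂/∂y = -2*y - 1
∇·F = -2*y - 5
At (-2, -2): -1.

-1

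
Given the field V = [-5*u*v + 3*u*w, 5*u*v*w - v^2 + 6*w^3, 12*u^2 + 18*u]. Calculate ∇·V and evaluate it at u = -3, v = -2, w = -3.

∂V₁/∂u = -5*v + 3*w
∂V₂/∂v = 5*u*w - 2*v
∂V₃/∂w = 0
∇·V = 5*u*w - 7*v + 3*w
At (-3, -2, -3): 50.

50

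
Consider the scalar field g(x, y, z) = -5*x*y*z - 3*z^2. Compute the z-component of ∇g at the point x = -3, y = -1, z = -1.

-9

(∇g)_3 = ∂g/∂z = -5*x*y - 6*z
At (-3, -1, -1): -9.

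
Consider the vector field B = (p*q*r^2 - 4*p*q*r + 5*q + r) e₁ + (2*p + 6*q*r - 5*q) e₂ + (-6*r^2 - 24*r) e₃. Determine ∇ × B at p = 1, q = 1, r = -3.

(-6, -9, -24)

(∇×B)₁ = ∂B₃/∂q − ∂B₂/∂r = -6*q
(∇×B)₂ = ∂B₁/∂r − ∂B₃/∂p = 2*p*q*r - 4*p*q + 1
(∇×B)₃ = ∂B₂/∂p − ∂B₁/∂q = -p*r^2 + 4*p*r - 3
∇×B = (-6*q, 2*p*q*r - 4*p*q + 1, -p*r^2 + 4*p*r - 3)
At (1, 1, -3): (-6, -9, -24).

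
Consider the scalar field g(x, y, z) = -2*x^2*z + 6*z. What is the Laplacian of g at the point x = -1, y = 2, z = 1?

∂²g/∂x² = -4*z
∂²g/∂y² = 0
∂²g/∂z² = 0
∇²g = -4*z
At (-1, 2, 1): -4.

-4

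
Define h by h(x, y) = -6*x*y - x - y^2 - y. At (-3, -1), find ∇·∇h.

-2

∂²h/∂x² = 0
∂²h/∂y² = -2
∇²h = -2
At (-3, -1): -2.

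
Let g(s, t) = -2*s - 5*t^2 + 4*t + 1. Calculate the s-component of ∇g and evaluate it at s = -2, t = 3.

-2

(∇g)_1 = ∂g/∂s = -2
At (-2, 3): -2.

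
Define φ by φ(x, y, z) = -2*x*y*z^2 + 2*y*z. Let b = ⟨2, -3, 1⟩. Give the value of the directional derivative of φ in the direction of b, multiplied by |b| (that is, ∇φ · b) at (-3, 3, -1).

-54

∂φ/∂x = -2*y*z^2
∂φ/∂y = -2*x*z^2 + 2*z
∂φ/∂z = -4*x*y*z + 2*y
∇φ at (-3, 3, -1) = (-6, 4, -30)
∇φ · b = (-6)(2) + (4)(-3) + (-30)(1) = -54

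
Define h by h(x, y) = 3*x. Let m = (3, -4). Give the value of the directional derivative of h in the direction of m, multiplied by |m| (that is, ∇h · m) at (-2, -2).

∂h/∂x = 3
∂h/∂y = 0
∇h at (-2, -2) = (3, 0)
∇h · m = (3)(3) + (0)(-4) = 9

9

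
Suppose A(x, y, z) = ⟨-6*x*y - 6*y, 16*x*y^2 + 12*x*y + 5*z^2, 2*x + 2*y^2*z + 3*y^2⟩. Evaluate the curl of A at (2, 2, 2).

(8, -2, 106)

(∇×A)₁ = ∂A₃/∂y − ∂A₂/∂z = 4*y*z + 6*y - 10*z
(∇×A)₂ = ∂A₁/∂z − ∂A₃/∂x = -2
(∇×A)₃ = ∂A₂/∂x − ∂A₁/∂y = 6*x + 16*y^2 + 12*y + 6
∇×A = (4*y*z + 6*y - 10*z, -2, 6*x + 16*y^2 + 12*y + 6)
At (2, 2, 2): (8, -2, 106).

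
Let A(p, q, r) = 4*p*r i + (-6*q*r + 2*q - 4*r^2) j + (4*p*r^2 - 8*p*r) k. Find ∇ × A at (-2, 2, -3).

(-12, -68, 0)

(∇×A)₁ = ∂A₃/∂q − ∂A₂/∂r = 6*q + 8*r
(∇×A)₂ = ∂A₁/∂r − ∂A₃/∂p = 4*p - 4*r^2 + 8*r
(∇×A)₃ = ∂A₂/∂p − ∂A₁/∂q = 0
∇×A = (6*q + 8*r, 4*p - 4*r^2 + 8*r, 0)
At (-2, 2, -3): (-12, -68, 0).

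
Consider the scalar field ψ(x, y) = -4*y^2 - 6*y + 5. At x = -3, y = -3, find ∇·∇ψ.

∂²ψ/∂x² = 0
∂²ψ/∂y² = -8
∇²ψ = -8
At (-3, -3): -8.

-8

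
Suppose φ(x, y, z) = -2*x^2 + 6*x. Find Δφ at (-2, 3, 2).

∂²φ/∂x² = -4
∂²φ/∂y² = 0
∂²φ/∂z² = 0
∇²φ = -4
At (-2, 3, 2): -4.

-4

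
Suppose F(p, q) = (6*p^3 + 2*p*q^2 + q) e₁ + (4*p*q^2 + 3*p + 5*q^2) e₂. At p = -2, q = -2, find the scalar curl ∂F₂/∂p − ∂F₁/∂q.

2

∂F₂/∂p = 4*q^2 + 3
∂F₁/∂q = 4*p*q + 1
Scalar curl = -4*p*q + 4*q^2 + 2
At (-2, -2): 2.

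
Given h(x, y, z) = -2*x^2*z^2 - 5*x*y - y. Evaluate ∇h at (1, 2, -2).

∂h/∂x = -4*x*z^2 - 5*y
∂h/∂y = -5*x - 1
∂h/∂z = -4*x^2*z
∇h = (-4*x*z^2 - 5*y, -5*x - 1, -4*x^2*z)
At (1, 2, -2): (-26, -6, 8).

(-26, -6, 8)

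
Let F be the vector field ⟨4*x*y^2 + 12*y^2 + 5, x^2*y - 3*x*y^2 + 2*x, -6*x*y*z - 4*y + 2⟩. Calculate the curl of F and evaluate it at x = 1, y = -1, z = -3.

(∇×F)₁ = ∂F₃/∂y − ∂F₂/∂z = -6*x*z - 4
(∇×F)₂ = ∂F₁/∂z − ∂F₃/∂x = 6*y*z
(∇×F)₃ = ∂F₂/∂x − ∂F₁/∂y = -6*x*y - 3*y^2 - 24*y + 2
∇×F = (-6*x*z - 4, 6*y*z, -6*x*y - 3*y^2 - 24*y + 2)
At (1, -1, -3): (14, 18, 29).

(14, 18, 29)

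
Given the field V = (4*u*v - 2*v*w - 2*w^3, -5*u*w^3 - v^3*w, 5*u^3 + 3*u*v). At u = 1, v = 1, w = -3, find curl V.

(∇×V)₁ = ∂V₃/∂v − ∂V₂/∂w = 15*u*w^2 + 3*u + v^3
(∇×V)₂ = ∂V₁/∂w − ∂V₃/∂u = -15*u^2 - 5*v - 6*w^2
(∇×V)₃ = ∂V₂/∂u − ∂V₁/∂v = -4*u - 5*w^3 + 2*w
∇×V = (15*u*w^2 + 3*u + v^3, -15*u^2 - 5*v - 6*w^2, -4*u - 5*w^3 + 2*w)
At (1, 1, -3): (139, -74, 125).

(139, -74, 125)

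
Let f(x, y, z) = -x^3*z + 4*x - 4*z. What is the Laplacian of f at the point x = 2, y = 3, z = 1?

∂²f/∂x² = -6*x*z
∂²f/∂y² = 0
∂²f/∂z² = 0
∇²f = -6*x*z
At (2, 3, 1): -12.

-12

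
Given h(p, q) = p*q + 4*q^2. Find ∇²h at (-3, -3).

∂²h/∂p² = 0
∂²h/∂q² = 8
∇²h = 8
At (-3, -3): 8.

8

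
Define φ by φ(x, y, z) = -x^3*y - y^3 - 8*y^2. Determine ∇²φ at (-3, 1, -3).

∂²φ/∂x² = -6*x*y
∂²φ/∂y² = -2*(3*y + 8)
∂²φ/∂z² = 0
∇²φ = -6*x*y - 6*y - 16
At (-3, 1, -3): -4.

-4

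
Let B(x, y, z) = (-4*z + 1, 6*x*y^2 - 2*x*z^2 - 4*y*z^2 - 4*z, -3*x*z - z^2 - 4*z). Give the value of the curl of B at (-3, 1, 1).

(∇×B)₁ = ∂B₃/∂y − ∂B₂/∂z = 4*x*z + 8*y*z + 4
(∇×B)₂ = ∂B₁/∂z − ∂B₃/∂x = 3*z - 4
(∇×B)₃ = ∂B₂/∂x − ∂B₁/∂y = 6*y^2 - 2*z^2
∇×B = (4*x*z + 8*y*z + 4, 3*z - 4, 6*y^2 - 2*z^2)
At (-3, 1, 1): (0, -1, 4).

(0, -1, 4)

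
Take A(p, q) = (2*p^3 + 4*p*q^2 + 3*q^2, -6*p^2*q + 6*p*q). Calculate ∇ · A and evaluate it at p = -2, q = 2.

4

∂A₁/∂p = 6*p^2 + 4*q^2
∂A₂/∂q = -6*p^2 + 6*p
∇·A = 6*p + 4*q^2
At (-2, 2): 4.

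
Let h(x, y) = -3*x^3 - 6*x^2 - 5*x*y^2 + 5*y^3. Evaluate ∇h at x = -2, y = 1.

(-17, 35)

∂h/∂x = -9*x^2 - 12*x - 5*y^2
∂h/∂y = -10*x*y + 15*y^2
∇h = (-9*x^2 - 12*x - 5*y^2, -10*x*y + 15*y^2)
At (-2, 1): (-17, 35).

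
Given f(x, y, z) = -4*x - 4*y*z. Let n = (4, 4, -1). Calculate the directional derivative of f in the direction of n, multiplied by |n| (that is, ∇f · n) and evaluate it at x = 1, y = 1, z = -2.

20

∂f/∂x = -4
∂f/∂y = -4*z
∂f/∂z = -4*y
∇f at (1, 1, -2) = (-4, 8, -4)
∇f · n = (-4)(4) + (8)(4) + (-4)(-1) = 20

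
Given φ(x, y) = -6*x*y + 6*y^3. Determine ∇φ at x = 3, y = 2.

∂φ/∂x = -6*y
∂φ/∂y = -6*x + 18*y^2
∇φ = (-6*y, -6*x + 18*y^2)
At (3, 2): (-12, 54).

(-12, 54)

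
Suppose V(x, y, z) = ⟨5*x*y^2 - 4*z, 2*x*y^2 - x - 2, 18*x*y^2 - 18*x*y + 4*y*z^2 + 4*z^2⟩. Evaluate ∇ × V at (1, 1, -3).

(∇×V)₁ = ∂V₃/∂y − ∂V₂/∂z = 36*x*y - 18*x + 4*z^2
(∇×V)₂ = ∂V₁/∂z − ∂V₃/∂x = -18*y^2 + 18*y - 4
(∇×V)₃ = ∂V₂/∂x − ∂V₁/∂y = -10*x*y + 2*y^2 - 1
∇×V = (36*x*y - 18*x + 4*z^2, -18*y^2 + 18*y - 4, -10*x*y + 2*y^2 - 1)
At (1, 1, -3): (54, -4, -9).

(54, -4, -9)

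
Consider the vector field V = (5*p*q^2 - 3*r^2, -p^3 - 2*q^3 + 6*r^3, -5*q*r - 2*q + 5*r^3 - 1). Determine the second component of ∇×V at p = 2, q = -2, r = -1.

6

(∇×V)_2 = ∂V₁/∂r − ∂V₃/∂p
= -6*r − (0)
= -6*r
At (2, -2, -1): 6.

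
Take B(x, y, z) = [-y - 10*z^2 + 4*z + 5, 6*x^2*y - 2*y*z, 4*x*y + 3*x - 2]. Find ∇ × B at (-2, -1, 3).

(∇×B)₁ = ∂B₃/∂y − ∂B₂/∂z = 4*x + 2*y
(∇×B)₂ = ∂B₁/∂z − ∂B₃/∂x = -4*y - 20*z + 1
(∇×B)₃ = ∂B₂/∂x − ∂B₁/∂y = 12*x*y + 1
∇×B = (4*x + 2*y, -4*y - 20*z + 1, 12*x*y + 1)
At (-2, -1, 3): (-10, -55, 25).

(-10, -55, 25)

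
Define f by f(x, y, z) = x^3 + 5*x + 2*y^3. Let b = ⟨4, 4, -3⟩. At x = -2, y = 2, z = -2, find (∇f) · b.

164

∂f/∂x = 3*x^2 + 5
∂f/∂y = 6*y^2
∂f/∂z = 0
∇f at (-2, 2, -2) = (17, 24, 0)
∇f · b = (17)(4) + (24)(4) + (0)(-3) = 164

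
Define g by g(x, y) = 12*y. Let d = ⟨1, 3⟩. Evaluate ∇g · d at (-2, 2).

∂g/∂x = 0
∂g/∂y = 12
∇g at (-2, 2) = (0, 12)
∇g · d = (0)(1) + (12)(3) = 36

36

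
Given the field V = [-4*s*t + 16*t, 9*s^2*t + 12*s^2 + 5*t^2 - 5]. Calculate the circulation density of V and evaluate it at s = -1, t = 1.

-62

∂V₂/∂s = 18*s*t + 24*s
∂V₁/∂t = -4*s + 16
Scalar curl = 18*s*t + 28*s - 16
At (-1, 1): -62.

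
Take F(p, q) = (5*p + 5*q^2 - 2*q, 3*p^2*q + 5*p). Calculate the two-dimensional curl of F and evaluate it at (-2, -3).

∂F₂/∂p = 6*p*q + 5
∂F₁/∂q = 10*q - 2
Scalar curl = 6*p*q - 10*q + 7
At (-2, -3): 73.

73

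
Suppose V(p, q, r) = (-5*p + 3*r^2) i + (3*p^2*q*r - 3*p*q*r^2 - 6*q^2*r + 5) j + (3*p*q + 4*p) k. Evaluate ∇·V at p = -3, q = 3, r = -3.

103

∂V₁/∂p = -5
∂V₂/∂q = 3*p^2*r - 3*p*r^2 - 12*q*r
∂V₃/∂r = 0
∇·V = 3*p^2*r - 3*p*r^2 - 12*q*r - 5
At (-3, 3, -3): 103.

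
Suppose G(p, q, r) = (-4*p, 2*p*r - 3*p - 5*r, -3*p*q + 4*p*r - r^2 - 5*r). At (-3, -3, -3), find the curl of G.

(∇×G)₁ = ∂G₃/∂q − ∂G₂/∂r = -5*p + 5
(∇×G)₂ = ∂G₁/∂r − ∂G₃/∂p = 3*q - 4*r
(∇×G)₃ = ∂G₂/∂p − ∂G₁/∂q = 2*r - 3
∇×G = (-5*p + 5, 3*q - 4*r, 2*r - 3)
At (-3, -3, -3): (20, 3, -9).

(20, 3, -9)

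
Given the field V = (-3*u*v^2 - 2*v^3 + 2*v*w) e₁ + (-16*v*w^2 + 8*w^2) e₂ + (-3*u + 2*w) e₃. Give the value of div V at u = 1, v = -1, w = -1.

∂V₁/∂u = -3*v^2
∂V₂/∂v = -16*w^2
∂V₃/∂w = 2
∇·V = -3*v^2 - 16*w^2 + 2
At (1, -1, -1): -17.

-17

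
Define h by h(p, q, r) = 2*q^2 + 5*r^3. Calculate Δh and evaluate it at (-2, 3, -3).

∂²h/∂p² = 0
∂²h/∂q² = 4
∂²h/∂r² = 30*r
∇²h = 30*r + 4
At (-2, 3, -3): -86.

-86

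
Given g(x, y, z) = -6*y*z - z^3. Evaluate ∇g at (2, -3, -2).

∂g/∂x = 0
∂g/∂y = -6*z
∂g/∂z = -6*y - 3*z^2
∇g = (0, -6*z, -6*y - 3*z^2)
At (2, -3, -2): (0, 12, 6).

(0, 12, 6)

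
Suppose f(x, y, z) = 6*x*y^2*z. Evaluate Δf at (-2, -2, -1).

24

∂²f/∂x² = 0
∂²f/∂y² = 12*x*z
∂²f/∂z² = 0
∇²f = 12*x*z
At (-2, -2, -1): 24.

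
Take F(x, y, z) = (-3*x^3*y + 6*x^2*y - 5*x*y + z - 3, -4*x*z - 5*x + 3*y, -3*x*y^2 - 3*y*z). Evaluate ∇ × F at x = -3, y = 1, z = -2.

(12, 4, -147)

(∇×F)₁ = ∂F₃/∂y − ∂F₂/∂z = -6*x*y + 4*x - 3*z
(∇×F)₂ = ∂F₁/∂z − ∂F₃/∂x = 3*y^2 + 1
(∇×F)₃ = ∂F₂/∂x − ∂F₁/∂y = 3*x^3 - 6*x^2 + 5*x - 4*z - 5
∇×F = (-6*x*y + 4*x - 3*z, 3*y^2 + 1, 3*x^3 - 6*x^2 + 5*x - 4*z - 5)
At (-3, 1, -2): (12, 4, -147).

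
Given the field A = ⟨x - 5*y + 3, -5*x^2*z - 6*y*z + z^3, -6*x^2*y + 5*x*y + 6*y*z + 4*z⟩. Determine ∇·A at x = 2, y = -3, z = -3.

5

∂A₁/∂x = 1
∂A₂/∂y = -6*z
∂A₃/∂z = 6*y + 4
∇·A = 6*y - 6*z + 5
At (2, -3, -3): 5.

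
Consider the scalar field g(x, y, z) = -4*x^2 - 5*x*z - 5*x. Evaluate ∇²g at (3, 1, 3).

-8

∂²g/∂x² = -8
∂²g/∂y² = 0
∂²g/∂z² = 0
∇²g = -8
At (3, 1, 3): -8.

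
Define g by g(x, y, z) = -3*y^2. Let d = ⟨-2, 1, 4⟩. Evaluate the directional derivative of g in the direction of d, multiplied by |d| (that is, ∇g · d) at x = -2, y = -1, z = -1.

6

∂g/∂x = 0
∂g/∂y = -6*y
∂g/∂z = 0
∇g at (-2, -1, -1) = (0, 6, 0)
∇g · d = (0)(-2) + (6)(1) + (0)(4) = 6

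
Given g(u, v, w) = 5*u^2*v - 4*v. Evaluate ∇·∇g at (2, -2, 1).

-20

∂²g/∂u² = 10*v
∂²g/∂v² = 0
∂²g/∂w² = 0
∇²g = 10*v
At (2, -2, 1): -20.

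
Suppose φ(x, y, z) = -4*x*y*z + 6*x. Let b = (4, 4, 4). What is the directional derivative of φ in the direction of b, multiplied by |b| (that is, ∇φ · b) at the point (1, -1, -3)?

∂φ/∂x = -4*y*z + 6
∂φ/∂y = -4*x*z
∂φ/∂z = -4*x*y
∇φ at (1, -1, -3) = (-6, 12, 4)
∇φ · b = (-6)(4) + (12)(4) + (4)(4) = 40

40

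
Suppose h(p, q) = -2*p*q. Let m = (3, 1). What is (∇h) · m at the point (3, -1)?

0

∂h/∂p = -2*q
∂h/∂q = -2*p
∇h at (3, -1) = (2, -6)
∇h · m = (2)(3) + (-6)(1) = 0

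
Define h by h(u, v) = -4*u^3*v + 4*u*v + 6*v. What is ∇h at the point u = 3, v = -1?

(104, -90)

∂h/∂u = -12*u^2*v + 4*v
∂h/∂v = -4*u^3 + 4*u + 6
∇h = (-12*u^2*v + 4*v, -4*u^3 + 4*u + 6)
At (3, -1): (104, -90).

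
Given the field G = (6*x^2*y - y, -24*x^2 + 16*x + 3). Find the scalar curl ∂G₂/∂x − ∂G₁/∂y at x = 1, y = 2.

-37

∂G₂/∂x = -48*x + 16
∂G₁/∂y = 6*x^2 - 1
Scalar curl = -6*x^2 - 48*x + 17
At (1, 2): -37.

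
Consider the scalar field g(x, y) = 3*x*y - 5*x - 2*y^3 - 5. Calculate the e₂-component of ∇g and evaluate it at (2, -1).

0

(∇g)_2 = ∂g/∂y = 3*x - 6*y^2
At (2, -1): 0.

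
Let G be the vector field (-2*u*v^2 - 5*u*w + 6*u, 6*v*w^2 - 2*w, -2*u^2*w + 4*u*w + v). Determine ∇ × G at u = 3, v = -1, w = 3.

(39, 9, -12)

(∇×G)₁ = ∂G₃/∂v − ∂G₂/∂w = -12*v*w + 3
(∇×G)₂ = ∂G₁/∂w − ∂G₃/∂u = 4*u*w - 5*u - 4*w
(∇×G)₃ = ∂G₂/∂u − ∂G₁/∂v = 4*u*v
∇×G = (-12*v*w + 3, 4*u*w - 5*u - 4*w, 4*u*v)
At (3, -1, 3): (39, 9, -12).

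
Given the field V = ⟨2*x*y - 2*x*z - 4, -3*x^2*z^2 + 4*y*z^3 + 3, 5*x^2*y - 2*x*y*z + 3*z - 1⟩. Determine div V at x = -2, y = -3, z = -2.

-43

∂V₁/∂x = 2*y - 2*z
∂V₂/∂y = 4*z^3
∂V₃/∂z = -2*x*y + 3
∇·V = -2*x*y + 2*y + 4*z^3 - 2*z + 3
At (-2, -3, -2): -43.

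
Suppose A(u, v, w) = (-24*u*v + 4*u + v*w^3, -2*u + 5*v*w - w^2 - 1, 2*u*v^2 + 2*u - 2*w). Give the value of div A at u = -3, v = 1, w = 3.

∂A₁/∂u = -24*v + 4
∂A₂/∂v = 5*w
∂A₃/∂w = -2
∇·A = -24*v + 5*w + 2
At (-3, 1, 3): -7.

-7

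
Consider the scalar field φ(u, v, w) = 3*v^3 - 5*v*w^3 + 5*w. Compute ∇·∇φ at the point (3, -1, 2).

∂²φ/∂u² = 0
∂²φ/∂v² = 18*v
∂²φ/∂w² = -30*v*w
∇²φ = -30*v*w + 18*v
At (3, -1, 2): 42.

42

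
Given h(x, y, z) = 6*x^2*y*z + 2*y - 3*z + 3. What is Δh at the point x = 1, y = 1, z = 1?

12

∂²h/∂x² = 12*y*z
∂²h/∂y² = 0
∂²h/∂z² = 0
∇²h = 12*y*z
At (1, 1, 1): 12.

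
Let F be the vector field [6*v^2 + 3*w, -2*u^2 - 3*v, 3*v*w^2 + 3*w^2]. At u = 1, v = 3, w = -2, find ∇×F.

(∇×F)₁ = ∂F₃/∂v − ∂F₂/∂w = 3*w^2
(∇×F)₂ = ∂F₁/∂w − ∂F₃/∂u = 3
(∇×F)₃ = ∂F₂/∂u − ∂F₁/∂v = -4*u - 12*v
∇×F = (3*w^2, 3, -4*u - 12*v)
At (1, 3, -2): (12, 3, -40).

(12, 3, -40)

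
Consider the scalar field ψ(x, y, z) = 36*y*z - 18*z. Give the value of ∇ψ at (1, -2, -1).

(0, -36, -90)

∂ψ/∂x = 0
∂ψ/∂y = 36*z
∂ψ/∂z = 36*y - 18
∇ψ = (0, 36*z, 36*y - 18)
At (1, -2, -1): (0, -36, -90).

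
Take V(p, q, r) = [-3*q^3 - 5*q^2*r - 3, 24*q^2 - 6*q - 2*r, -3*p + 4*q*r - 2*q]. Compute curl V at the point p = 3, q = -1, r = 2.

(∇×V)₁ = ∂V₃/∂q − ∂V₂/∂r = 4*r
(∇×V)₂ = ∂V₁/∂r − ∂V₃/∂p = -5*q^2 + 3
(∇×V)₃ = ∂V₂/∂p − ∂V₁/∂q = 9*q^2 + 10*q*r
∇×V = (4*r, -5*q^2 + 3, 9*q^2 + 10*q*r)
At (3, -1, 2): (8, -2, -11).

(8, -2, -11)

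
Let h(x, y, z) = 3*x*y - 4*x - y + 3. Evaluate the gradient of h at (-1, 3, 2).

∂h/∂x = 3*y - 4
∂h/∂y = 3*x - 1
∂h/∂z = 0
∇h = (3*y - 4, 3*x - 1, 0)
At (-1, 3, 2): (5, -4, 0).

(5, -4, 0)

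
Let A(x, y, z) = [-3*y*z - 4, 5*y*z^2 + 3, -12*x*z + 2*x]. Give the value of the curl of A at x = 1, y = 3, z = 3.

(∇×A)₁ = ∂A₃/∂y − ∂A₂/∂z = -10*y*z
(∇×A)₂ = ∂A₁/∂z − ∂A₃/∂x = -3*y + 12*z - 2
(∇×A)₃ = ∂A₂/∂x − ∂A₁/∂y = 3*z
∇×A = (-10*y*z, -3*y + 12*z - 2, 3*z)
At (1, 3, 3): (-90, 25, 9).

(-90, 25, 9)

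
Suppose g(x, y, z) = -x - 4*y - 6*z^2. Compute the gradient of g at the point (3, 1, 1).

(-1, -4, -12)

∂g/∂x = -1
∂g/∂y = -4
∂g/∂z = -12*z
∇g = (-1, -4, -12*z)
At (3, 1, 1): (-1, -4, -12).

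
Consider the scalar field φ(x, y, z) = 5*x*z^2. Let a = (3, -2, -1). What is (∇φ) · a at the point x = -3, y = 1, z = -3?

∂φ/∂x = 5*z^2
∂φ/∂y = 0
∂φ/∂z = 10*x*z
∇φ at (-3, 1, -3) = (45, 0, 90)
∇φ · a = (45)(3) + (0)(-2) + (90)(-1) = 45

45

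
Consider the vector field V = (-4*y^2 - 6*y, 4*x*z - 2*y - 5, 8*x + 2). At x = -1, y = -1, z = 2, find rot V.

(∇×V)₁ = ∂V₃/∂y − ∂V₂/∂z = -4*x
(∇×V)₂ = ∂V₁/∂z − ∂V₃/∂x = -8
(∇×V)₃ = ∂V₂/∂x − ∂V₁/∂y = 8*y + 4*z + 6
∇×V = (-4*x, -8, 8*y + 4*z + 6)
At (-1, -1, 2): (4, -8, 6).

(4, -8, 6)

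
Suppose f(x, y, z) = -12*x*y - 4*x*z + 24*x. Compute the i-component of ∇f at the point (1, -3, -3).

(∇f)_1 = ∂f/∂x = -12*y - 4*z + 24
At (1, -3, -3): 72.

72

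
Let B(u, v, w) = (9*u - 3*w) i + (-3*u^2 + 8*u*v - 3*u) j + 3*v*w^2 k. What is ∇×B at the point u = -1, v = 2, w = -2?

(∇×B)₁ = ∂B₃/∂v − ∂B₂/∂w = 3*w^2
(∇×B)₂ = ∂B₁/∂w − ∂B₃/∂u = -3
(∇×B)₃ = ∂B₂/∂u − ∂B₁/∂v = -6*u + 8*v - 3
∇×B = (3*w^2, -3, -6*u + 8*v - 3)
At (-1, 2, -2): (12, -3, 19).

(12, -3, 19)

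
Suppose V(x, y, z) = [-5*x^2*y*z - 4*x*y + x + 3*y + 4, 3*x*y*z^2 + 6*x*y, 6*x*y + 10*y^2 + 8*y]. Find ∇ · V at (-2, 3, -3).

∂V₁/∂x = -10*x*y*z - 4*y + 1
∂V₂/∂y = 3*x*z^2 + 6*x
∂V₃/∂z = 0
∇·V = -10*x*y*z + 3*x*z^2 + 6*x - 4*y + 1
At (-2, 3, -3): -257.

-257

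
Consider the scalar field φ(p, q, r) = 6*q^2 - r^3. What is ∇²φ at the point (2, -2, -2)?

∂²φ/∂p² = 0
∂²φ/∂q² = 12
∂²φ/∂r² = -6*r
∇²φ = -6*r + 12
At (2, -2, -2): 24.

24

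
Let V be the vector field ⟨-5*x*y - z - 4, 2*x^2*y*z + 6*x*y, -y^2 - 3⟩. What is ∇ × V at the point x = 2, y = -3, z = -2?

(30, -1, 40)

(∇×V)₁ = ∂V₃/∂y − ∂V₂/∂z = -2*x^2*y - 2*y
(∇×V)₂ = ∂V₁/∂z − ∂V₃/∂x = -1
(∇×V)₃ = ∂V₂/∂x − ∂V₁/∂y = 4*x*y*z + 5*x + 6*y
∇×V = (-2*x^2*y - 2*y, -1, 4*x*y*z + 5*x + 6*y)
At (2, -3, -2): (30, -1, 40).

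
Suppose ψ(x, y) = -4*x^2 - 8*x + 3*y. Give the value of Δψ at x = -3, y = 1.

-8

∂²ψ/∂x² = -8
∂²ψ/∂y² = 0
∇²ψ = -8
At (-3, 1): -8.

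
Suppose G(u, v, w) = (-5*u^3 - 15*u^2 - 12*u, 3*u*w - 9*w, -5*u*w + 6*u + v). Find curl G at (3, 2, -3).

(∇×G)₁ = ∂G₃/∂v − ∂G₂/∂w = -3*u + 10
(∇×G)₂ = ∂G₁/∂w − ∂G₃/∂u = 5*w - 6
(∇×G)₃ = ∂G₂/∂u − ∂G₁/∂v = 3*w
∇×G = (-3*u + 10, 5*w - 6, 3*w)
At (3, 2, -3): (1, -21, -9).

(1, -21, -9)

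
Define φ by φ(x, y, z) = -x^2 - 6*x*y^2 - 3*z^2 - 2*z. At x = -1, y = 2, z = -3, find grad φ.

∂φ/∂x = -2*x - 6*y^2
∂φ/∂y = -12*x*y
∂φ/∂z = -6*z - 2
∇φ = (-2*x - 6*y^2, -12*x*y, -6*z - 2)
At (-1, 2, -3): (-22, 24, 16).

(-22, 24, 16)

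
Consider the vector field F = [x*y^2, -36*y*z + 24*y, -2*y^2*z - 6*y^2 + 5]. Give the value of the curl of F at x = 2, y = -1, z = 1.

(∇×F)₁ = ∂F₃/∂y − ∂F₂/∂z = -4*y*z + 24*y
(∇×F)₂ = ∂F₁/∂z − ∂F₃/∂x = 0
(∇×F)₃ = ∂F₂/∂x − ∂F₁/∂y = -2*x*y
∇×F = (-4*y*z + 24*y, 0, -2*x*y)
At (2, -1, 1): (-20, 0, 4).

(-20, 0, 4)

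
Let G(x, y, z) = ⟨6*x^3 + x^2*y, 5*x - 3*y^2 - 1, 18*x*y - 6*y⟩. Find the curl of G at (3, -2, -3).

(∇×G)₁ = ∂G₃/∂y − ∂G₂/∂z = 18*x - 6
(∇×G)₂ = ∂G₁/∂z − ∂G₃/∂x = -18*y
(∇×G)₃ = ∂G₂/∂x − ∂G₁/∂y = -x^2 + 5
∇×G = (18*x - 6, -18*y, -x^2 + 5)
At (3, -2, -3): (48, 36, -4).

(48, 36, -4)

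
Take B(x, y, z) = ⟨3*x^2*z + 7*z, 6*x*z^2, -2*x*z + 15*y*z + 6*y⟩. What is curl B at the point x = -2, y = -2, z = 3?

(123, 25, 54)

(∇×B)₁ = ∂B₃/∂y − ∂B₂/∂z = -12*x*z + 15*z + 6
(∇×B)₂ = ∂B₁/∂z − ∂B₃/∂x = 3*x^2 + 2*z + 7
(∇×B)₃ = ∂B₂/∂x − ∂B₁/∂y = 6*z^2
∇×B = (-12*x*z + 15*z + 6, 3*x^2 + 2*z + 7, 6*z^2)
At (-2, -2, 3): (123, 25, 54).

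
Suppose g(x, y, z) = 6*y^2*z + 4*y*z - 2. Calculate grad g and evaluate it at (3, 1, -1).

∂g/∂x = 0
∂g/∂y = 12*y*z + 4*z
∂g/∂z = 6*y^2 + 4*y
∇g = (0, 12*y*z + 4*z, 6*y^2 + 4*y)
At (3, 1, -1): (0, -16, 10).

(0, -16, 10)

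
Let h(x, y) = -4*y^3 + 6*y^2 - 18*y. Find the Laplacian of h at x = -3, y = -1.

∂²h/∂x² = 0
∂²h/∂y² = 12*(-2*y + 1)
∇²h = -24*y + 12
At (-3, -1): 36.

36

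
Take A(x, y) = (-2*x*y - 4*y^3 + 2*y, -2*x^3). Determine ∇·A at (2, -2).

4

∂A₁/∂x = -2*y
∂A₂/∂y = 0
∇·A = -2*y
At (2, -2): 4.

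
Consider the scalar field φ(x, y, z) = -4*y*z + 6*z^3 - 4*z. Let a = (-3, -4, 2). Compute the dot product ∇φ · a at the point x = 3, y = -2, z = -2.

120

∂φ/∂x = 0
∂φ/∂y = -4*z
∂φ/∂z = -4*y + 18*z^2 - 4
∇φ at (3, -2, -2) = (0, 8, 76)
∇φ · a = (0)(-3) + (8)(-4) + (76)(2) = 120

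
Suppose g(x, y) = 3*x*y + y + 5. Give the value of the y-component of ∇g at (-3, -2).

(∇g)_2 = ∂g/∂y = 3*x + 1
At (-3, -2): -8.

-8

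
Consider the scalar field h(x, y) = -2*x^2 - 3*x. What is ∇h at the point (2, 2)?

∂h/∂x = -4*x - 3
∂h/∂y = 0
∇h = (-4*x - 3, 0)
At (2, 2): (-11, 0).

(-11, 0)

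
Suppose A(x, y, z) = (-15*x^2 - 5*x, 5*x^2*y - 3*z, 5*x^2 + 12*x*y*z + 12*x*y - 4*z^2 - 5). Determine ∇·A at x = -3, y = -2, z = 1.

∂A₁/∂x = -30*x - 5
∂A₂/∂y = 5*x^2
∂A₃/∂z = 12*x*y - 8*z
∇·A = 5*x^2 + 12*x*y - 30*x - 8*z - 5
At (-3, -2, 1): 194.

194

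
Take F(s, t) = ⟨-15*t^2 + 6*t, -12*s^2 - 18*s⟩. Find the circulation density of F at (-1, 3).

∂F₂/∂s = -24*s - 18
∂F₁/∂t = -30*t + 6
Scalar curl = -24*s + 30*t - 24
At (-1, 3): 90.

90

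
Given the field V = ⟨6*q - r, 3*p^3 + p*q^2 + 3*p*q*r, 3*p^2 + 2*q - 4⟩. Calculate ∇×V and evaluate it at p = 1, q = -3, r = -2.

(∇×V)₁ = ∂V₃/∂q − ∂V₂/∂r = -3*p*q + 2
(∇×V)₂ = ∂V₁/∂r − ∂V₃/∂p = -6*p - 1
(∇×V)₃ = ∂V₂/∂p − ∂V₁/∂q = 9*p^2 + q^2 + 3*q*r - 6
∇×V = (-3*p*q + 2, -6*p - 1, 9*p^2 + q^2 + 3*q*r - 6)
At (1, -3, -2): (11, -7, 30).

(11, -7, 30)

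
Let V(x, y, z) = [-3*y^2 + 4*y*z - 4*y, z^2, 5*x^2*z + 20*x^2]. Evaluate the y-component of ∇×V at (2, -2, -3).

(∇×V)_2 = ∂V₁/∂z − ∂V₃/∂x
= 4*y − (10*x*z + 40*x)
= -10*x*z - 40*x + 4*y
At (2, -2, -3): -28.

-28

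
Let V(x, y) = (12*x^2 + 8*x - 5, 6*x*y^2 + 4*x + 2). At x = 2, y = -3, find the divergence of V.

-16

∂V₁/∂x = 24*x + 8
∂V₂/∂y = 12*x*y
∇·V = 12*x*y + 24*x + 8
At (2, -3): -16.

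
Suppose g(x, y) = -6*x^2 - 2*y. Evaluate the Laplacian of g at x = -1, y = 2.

∂²g/∂x² = -12
∂²g/∂y² = 0
∇²g = -12
At (-1, 2): -12.

-12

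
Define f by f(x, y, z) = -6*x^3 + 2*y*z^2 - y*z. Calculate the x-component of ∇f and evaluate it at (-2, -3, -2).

(∇f)_1 = ∂f/∂x = -18*x^2
At (-2, -3, -2): -72.

-72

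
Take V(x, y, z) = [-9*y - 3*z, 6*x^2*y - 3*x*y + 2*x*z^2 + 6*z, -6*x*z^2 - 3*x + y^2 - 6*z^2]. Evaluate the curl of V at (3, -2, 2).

(-34, 24, -49)

(∇×V)₁ = ∂V₃/∂y − ∂V₂/∂z = -4*x*z + 2*y - 6
(∇×V)₂ = ∂V₁/∂z − ∂V₃/∂x = 6*z^2
(∇×V)₃ = ∂V₂/∂x − ∂V₁/∂y = 12*x*y - 3*y + 2*z^2 + 9
∇×V = (-4*x*z + 2*y - 6, 6*z^2, 12*x*y - 3*y + 2*z^2 + 9)
At (3, -2, 2): (-34, 24, -49).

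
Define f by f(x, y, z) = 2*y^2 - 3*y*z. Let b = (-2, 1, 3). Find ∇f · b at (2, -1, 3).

-4

∂f/∂x = 0
∂f/∂y = 4*y - 3*z
∂f/∂z = -3*y
∇f at (2, -1, 3) = (0, -13, 3)
∇f · b = (0)(-2) + (-13)(1) + (3)(3) = -4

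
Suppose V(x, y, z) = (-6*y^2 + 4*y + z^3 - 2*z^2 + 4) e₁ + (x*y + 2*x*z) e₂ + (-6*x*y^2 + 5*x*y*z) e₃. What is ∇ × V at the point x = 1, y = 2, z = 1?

(-21, 13, 24)

(∇×V)₁ = ∂V₃/∂y − ∂V₂/∂z = -12*x*y + 5*x*z - 2*x
(∇×V)₂ = ∂V₁/∂z − ∂V₃/∂x = 6*y^2 - 5*y*z + 3*z^2 - 4*z
(∇×V)₃ = ∂V₂/∂x − ∂V₁/∂y = 13*y + 2*z - 4
∇×V = (-12*x*y + 5*x*z - 2*x, 6*y^2 - 5*y*z + 3*z^2 - 4*z, 13*y + 2*z - 4)
At (1, 2, 1): (-21, 13, 24).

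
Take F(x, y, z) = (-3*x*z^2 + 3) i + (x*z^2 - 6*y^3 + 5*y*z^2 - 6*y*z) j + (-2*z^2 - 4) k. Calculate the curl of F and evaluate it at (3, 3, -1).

(54, 18, 1)

(∇×F)₁ = ∂F₃/∂y − ∂F₂/∂z = -2*x*z - 10*y*z + 6*y
(∇×F)₂ = ∂F₁/∂z − ∂F₃/∂x = -6*x*z
(∇×F)₃ = ∂F₂/∂x − ∂F₁/∂y = z^2
∇×F = (-2*x*z - 10*y*z + 6*y, -6*x*z, z^2)
At (3, 3, -1): (54, 18, 1).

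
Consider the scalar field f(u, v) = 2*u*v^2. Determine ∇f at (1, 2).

∂f/∂u = 2*v^2
∂f/∂v = 4*u*v
∇f = (2*v^2, 4*u*v)
At (1, 2): (8, 8).

(8, 8)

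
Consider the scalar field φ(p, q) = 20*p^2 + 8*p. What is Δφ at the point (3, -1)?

40

∂²φ/∂p² = 40
∂²φ/∂q² = 0
∇²φ = 40
At (3, -1): 40.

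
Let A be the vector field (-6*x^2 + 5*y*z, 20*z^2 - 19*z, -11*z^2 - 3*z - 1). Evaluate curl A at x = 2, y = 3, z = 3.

(-101, 15, -15)

(∇×A)₁ = ∂A₃/∂y − ∂A₂/∂z = -40*z + 19
(∇×A)₂ = ∂A₁/∂z − ∂A₃/∂x = 5*y
(∇×A)₃ = ∂A₂/∂x − ∂A₁/∂y = -5*z
∇×A = (-40*z + 19, 5*y, -5*z)
At (2, 3, 3): (-101, 15, -15).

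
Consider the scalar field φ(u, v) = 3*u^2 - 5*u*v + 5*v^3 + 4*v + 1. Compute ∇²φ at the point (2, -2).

-54

∂²φ/∂u² = 6
∂²φ/∂v² = 30*v
∇²φ = 30*v + 6
At (2, -2): -54.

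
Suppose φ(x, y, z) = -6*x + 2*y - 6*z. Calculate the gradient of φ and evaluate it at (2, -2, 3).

(-6, 2, -6)

∂φ/∂x = -6
∂φ/∂y = 2
∂φ/∂z = -6
∇φ = (-6, 2, -6)
At (2, -2, 3): (-6, 2, -6).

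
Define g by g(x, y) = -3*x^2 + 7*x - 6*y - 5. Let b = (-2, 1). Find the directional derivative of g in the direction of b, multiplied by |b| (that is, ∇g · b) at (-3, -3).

∂g/∂x = -6*x + 7
∂g/∂y = -6
∇g at (-3, -3) = (25, -6)
∇g · b = (25)(-2) + (-6)(1) = -56

-56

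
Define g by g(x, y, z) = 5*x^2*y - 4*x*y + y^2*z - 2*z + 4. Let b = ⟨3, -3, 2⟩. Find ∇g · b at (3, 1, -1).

-17

∂g/∂x = 10*x*y - 4*y
∂g/∂y = 5*x^2 - 4*x + 2*y*z
∂g/∂z = y^2 - 2
∇g at (3, 1, -1) = (26, 31, -1)
∇g · b = (26)(3) + (31)(-3) + (-1)(2) = -17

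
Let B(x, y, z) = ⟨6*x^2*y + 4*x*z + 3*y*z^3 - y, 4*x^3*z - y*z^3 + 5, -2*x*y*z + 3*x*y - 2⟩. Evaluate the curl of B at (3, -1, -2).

(∇×B)₁ = ∂B₃/∂y − ∂B₂/∂z = -4*x^3 - 2*x*z + 3*x + 3*y*z^2
(∇×B)₂ = ∂B₁/∂z − ∂B₃/∂x = 4*x + 9*y*z^2 + 2*y*z - 3*y
(∇×B)₃ = ∂B₂/∂x − ∂B₁/∂y = 12*x^2*z - 6*x^2 - 3*z^3 + 1
∇×B = (-4*x^3 - 2*x*z + 3*x + 3*y*z^2, 4*x + 9*y*z^2 + 2*y*z - 3*y, 12*x^2*z - 6*x^2 - 3*z^3 + 1)
At (3, -1, -2): (-99, -17, -245).

(-99, -17, -245)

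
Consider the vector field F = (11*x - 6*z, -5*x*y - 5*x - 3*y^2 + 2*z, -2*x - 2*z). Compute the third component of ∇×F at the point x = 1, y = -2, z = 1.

5

(∇×F)_3 = ∂F₂/∂x − ∂F₁/∂y
= -5*y - 5 − (0)
= -5*y - 5
At (1, -2, 1): 5.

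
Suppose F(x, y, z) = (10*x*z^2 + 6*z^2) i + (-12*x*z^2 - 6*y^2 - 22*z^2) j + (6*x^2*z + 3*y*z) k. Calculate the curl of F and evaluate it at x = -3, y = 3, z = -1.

(25, 12, -12)

(∇×F)₁ = ∂F₃/∂y − ∂F₂/∂z = 24*x*z + 47*z
(∇×F)₂ = ∂F₁/∂z − ∂F₃/∂x = 8*x*z + 12*z
(∇×F)₃ = ∂F₂/∂x − ∂F₁/∂y = -12*z^2
∇×F = (24*x*z + 47*z, 8*x*z + 12*z, -12*z^2)
At (-3, 3, -1): (25, 12, -12).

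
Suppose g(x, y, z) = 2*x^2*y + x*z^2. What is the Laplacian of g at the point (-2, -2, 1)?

∂²g/∂x² = 4*y
∂²g/∂y² = 0
∂²g/∂z² = 2*x
∇²g = 2*x + 4*y
At (-2, -2, 1): -12.

-12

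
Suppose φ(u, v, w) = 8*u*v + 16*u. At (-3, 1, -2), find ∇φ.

(24, -24, 0)

∂φ/∂u = 8*v + 16
∂φ/∂v = 8*u
∂φ/∂w = 0
∇φ = (8*v + 16, 8*u, 0)
At (-3, 1, -2): (24, -24, 0).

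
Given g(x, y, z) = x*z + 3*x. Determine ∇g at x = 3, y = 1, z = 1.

(4, 0, 3)

∂g/∂x = z + 3
∂g/∂y = 0
∂g/∂z = x
∇g = (z + 3, 0, x)
At (3, 1, 1): (4, 0, 3).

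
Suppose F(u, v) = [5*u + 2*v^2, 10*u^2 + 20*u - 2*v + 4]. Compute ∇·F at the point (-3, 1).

3

∂F₁/∂u = 5
∂F₂/∂v = -2
∇·F = 3
At (-3, 1): 3.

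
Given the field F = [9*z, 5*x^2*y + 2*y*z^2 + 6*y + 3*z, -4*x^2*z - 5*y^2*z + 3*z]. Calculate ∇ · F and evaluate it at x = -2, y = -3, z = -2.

∂F₁/∂x = 0
∂F₂/∂y = 5*x^2 + 2*z^2 + 6
∂F₃/∂z = -4*x^2 - 5*y^2 + 3
∇·F = x^2 - 5*y^2 + 2*z^2 + 9
At (-2, -3, -2): -24.

-24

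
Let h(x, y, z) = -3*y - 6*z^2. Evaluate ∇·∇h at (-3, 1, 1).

∂²h/∂x² = 0
∂²h/∂y² = 0
∂²h/∂z² = -12
∇²h = -12
At (-3, 1, 1): -12.

-12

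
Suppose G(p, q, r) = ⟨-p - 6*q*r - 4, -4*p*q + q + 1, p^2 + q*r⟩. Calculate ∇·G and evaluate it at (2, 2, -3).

∂G₁/∂p = -1
∂G₂/∂q = -4*p + 1
∂G₃/∂r = q
∇·G = -4*p + q
At (2, 2, -3): -6.

-6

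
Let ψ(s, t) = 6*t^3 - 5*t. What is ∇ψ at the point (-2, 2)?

∂ψ/∂s = 0
∂ψ/∂t = 18*t^2 - 5
∇ψ = (0, 18*t^2 - 5)
At (-2, 2): (0, 67).

(0, 67)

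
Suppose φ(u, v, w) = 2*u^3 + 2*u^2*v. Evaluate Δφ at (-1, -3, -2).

-24

∂²φ/∂u² = 4*(3*u + v)
∂²φ/∂v² = 0
∂²φ/∂w² = 0
∇²φ = 12*u + 4*v
At (-1, -3, -2): -24.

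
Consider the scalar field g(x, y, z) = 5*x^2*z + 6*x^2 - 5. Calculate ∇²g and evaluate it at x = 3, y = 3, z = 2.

32

∂²g/∂x² = 2*(5*z + 6)
∂²g/∂y² = 0
∂²g/∂z² = 0
∇²g = 10*z + 12
At (3, 3, 2): 32.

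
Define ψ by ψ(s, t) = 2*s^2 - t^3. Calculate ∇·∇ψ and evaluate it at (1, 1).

∂²ψ/∂s² = 4
∂²ψ/∂t² = -6*t
∇²ψ = -6*t + 4
At (1, 1): -2.

-2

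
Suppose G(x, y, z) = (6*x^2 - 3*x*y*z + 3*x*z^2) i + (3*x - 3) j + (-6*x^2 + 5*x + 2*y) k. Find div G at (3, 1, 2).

∂G₁/∂x = 12*x - 3*y*z + 3*z^2
∂G₂/∂y = 0
∂G₃/∂z = 0
∇·G = 12*x - 3*y*z + 3*z^2
At (3, 1, 2): 42.

42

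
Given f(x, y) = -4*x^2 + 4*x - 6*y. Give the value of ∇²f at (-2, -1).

∂²f/∂x² = -8
∂²f/∂y² = 0
∇²f = -8
At (-2, -1): -8.

-8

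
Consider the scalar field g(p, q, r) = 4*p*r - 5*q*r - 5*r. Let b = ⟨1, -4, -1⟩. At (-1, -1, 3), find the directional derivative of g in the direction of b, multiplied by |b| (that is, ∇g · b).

∂g/∂p = 4*r
∂g/∂q = -5*r
∂g/∂r = 4*p - 5*q - 5
∇g at (-1, -1, 3) = (12, -15, -4)
∇g · b = (12)(1) + (-15)(-4) + (-4)(-1) = 76

76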